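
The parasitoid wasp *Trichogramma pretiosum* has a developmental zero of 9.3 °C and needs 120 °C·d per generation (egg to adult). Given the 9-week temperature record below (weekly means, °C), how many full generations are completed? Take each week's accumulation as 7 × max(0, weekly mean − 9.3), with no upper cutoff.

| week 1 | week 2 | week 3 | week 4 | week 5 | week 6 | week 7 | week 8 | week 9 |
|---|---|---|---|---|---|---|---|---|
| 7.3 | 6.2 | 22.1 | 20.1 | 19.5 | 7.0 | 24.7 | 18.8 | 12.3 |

Weekly DD (7 × max(0, T̄ − 9.3)): 0.0, 0.0, 89.6, 75.6, 71.4, 0.0, 107.8, 66.5, 21.0.
Season total = 431.9 DD.
Complete generations = ⌊431.9 / 120⌋ = 3.

3 generations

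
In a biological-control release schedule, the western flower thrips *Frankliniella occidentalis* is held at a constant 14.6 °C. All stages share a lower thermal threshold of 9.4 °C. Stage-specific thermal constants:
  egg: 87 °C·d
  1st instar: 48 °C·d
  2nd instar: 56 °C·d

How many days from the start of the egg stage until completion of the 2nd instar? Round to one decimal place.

36.7 days

Daily accumulation at 14.6 °C = 14.6 − 9.4 = 5.2 DD/day.
Total K = 87 + 48 + 56 = 191 DD.
Total duration = 191 / 5.2 = 36.731 ≈ 36.7 days.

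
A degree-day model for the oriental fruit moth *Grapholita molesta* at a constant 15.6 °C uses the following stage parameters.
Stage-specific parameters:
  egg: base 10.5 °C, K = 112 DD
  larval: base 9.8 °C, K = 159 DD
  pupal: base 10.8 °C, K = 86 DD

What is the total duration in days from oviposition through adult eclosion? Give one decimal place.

67.3 days

egg: 112 / (15.6 − 10.5) = 112 / 5.1 = 21.961 d.
larval: 159 / (15.6 − 9.8) = 159 / 5.8 = 27.414 d.
pupal: 86 / (15.6 − 10.8) = 86 / 4.8 = 17.917 d.
Sum = 67.291 ≈ 67.3 days.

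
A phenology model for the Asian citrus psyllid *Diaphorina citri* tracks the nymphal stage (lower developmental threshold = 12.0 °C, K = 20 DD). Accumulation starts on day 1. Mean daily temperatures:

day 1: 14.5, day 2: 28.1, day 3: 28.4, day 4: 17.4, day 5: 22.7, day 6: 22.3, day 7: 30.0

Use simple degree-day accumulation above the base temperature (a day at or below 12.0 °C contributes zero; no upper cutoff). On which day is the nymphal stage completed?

day 3

Daily DD above 12.0 °C: 2.5, 16.1, 16.4, 5.4, 10.7, 10.3, 18.0.
Cumulative: 2.5, 18.6, 35.0, 40.4, 51.1, 61.4, 79.4.
The total first reaches 20 DD on day 3.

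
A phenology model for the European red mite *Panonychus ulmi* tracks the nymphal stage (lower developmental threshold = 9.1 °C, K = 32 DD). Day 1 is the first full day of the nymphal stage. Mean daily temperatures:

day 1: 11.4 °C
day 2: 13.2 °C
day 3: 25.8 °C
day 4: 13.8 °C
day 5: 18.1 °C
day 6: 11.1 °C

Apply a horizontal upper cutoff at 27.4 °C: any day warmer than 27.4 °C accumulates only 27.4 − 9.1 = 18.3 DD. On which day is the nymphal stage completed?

day 5

Daily DD above 9.1 °C (capped at 18.3): 2.3, 4.1, 16.7, 4.7, 9.0, 2.0.
Cumulative: 2.3, 6.4, 23.1, 27.8, 36.8, 38.8.
The total first reaches 32 DD on day 5.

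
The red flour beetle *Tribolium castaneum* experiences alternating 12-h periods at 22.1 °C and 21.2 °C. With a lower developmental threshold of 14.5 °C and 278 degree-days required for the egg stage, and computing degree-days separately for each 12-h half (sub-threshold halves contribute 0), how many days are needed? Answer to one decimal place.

Day half: max(0, 22.1 − 14.5) × 0.5 = 7.6 × 0.5 = 3.80 DD.
Night half: max(0, 21.2 − 14.5) × 0.5 = 6.7 × 0.5 = 3.35 DD.
Per 24 h: 7.15 DD/day.
Duration = 278 / 7.15 = 38.881 ≈ 38.9 days.

38.9 days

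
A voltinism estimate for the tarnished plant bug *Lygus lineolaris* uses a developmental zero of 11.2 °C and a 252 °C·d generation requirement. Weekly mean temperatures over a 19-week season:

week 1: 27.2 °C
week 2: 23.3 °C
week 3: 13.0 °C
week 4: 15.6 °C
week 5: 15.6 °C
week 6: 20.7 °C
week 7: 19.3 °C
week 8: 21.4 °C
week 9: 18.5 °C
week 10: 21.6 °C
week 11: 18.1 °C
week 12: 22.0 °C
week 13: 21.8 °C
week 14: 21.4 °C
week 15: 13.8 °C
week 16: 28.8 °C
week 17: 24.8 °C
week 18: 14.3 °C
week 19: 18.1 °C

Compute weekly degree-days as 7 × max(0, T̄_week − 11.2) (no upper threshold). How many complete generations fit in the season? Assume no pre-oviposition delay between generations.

Weekly DD (7 × max(0, T̄ − 11.2)): 112.0, 84.7, 12.6, 30.8, 30.8, 66.5, 56.7, 71.4, 51.1, 72.8, 48.3, 75.6, 74.2, 71.4, 18.2, 123.2, 95.2, 21.7, 48.3.
Season total = 1165.5 DD.
Complete generations = ⌊1165.5 / 252⌋ = 4.

4 generations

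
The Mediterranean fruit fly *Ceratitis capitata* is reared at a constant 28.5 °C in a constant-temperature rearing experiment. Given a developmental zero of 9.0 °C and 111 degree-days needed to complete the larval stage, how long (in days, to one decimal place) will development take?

5.7 days

Daily accumulation = 28.5 − 9.0 = 19.5 DD/day.
Duration = 111 / 19.5 = 5.692 ≈ 5.7 days.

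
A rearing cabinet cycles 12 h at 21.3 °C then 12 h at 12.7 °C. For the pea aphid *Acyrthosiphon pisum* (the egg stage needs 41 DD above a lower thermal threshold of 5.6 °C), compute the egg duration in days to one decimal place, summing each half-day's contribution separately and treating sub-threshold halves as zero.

3.6 days

Day half: max(0, 21.3 − 5.6) × 0.5 = 15.7 × 0.5 = 7.85 DD.
Night half: max(0, 12.7 − 5.6) × 0.5 = 7.1 × 0.5 = 3.55 DD.
Per 24 h: 11.40 DD/day.
Duration = 41 / 11.40 = 3.596 ≈ 3.6 days.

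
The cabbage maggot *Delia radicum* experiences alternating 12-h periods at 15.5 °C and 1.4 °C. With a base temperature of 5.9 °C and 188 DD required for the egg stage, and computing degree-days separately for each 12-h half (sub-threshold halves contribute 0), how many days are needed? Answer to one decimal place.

39.2 days

Day half: max(0, 15.5 − 5.9) × 0.5 = 9.6 × 0.5 = 4.80 DD.
Night half: max(0, 1.4 − 5.9) × 0.5 = 0.0 × 0.5 = 0.00 DD.
Per 24 h: 4.80 DD/day.
Duration = 188 / 4.80 = 39.167 ≈ 39.2 days.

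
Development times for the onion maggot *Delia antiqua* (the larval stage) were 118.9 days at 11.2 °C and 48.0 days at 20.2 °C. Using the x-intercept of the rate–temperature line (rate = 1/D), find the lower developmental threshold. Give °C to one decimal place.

Linear rate model ⇒ the product D·(T − T_b) is constant across temperatures.
118.9·(11.2 − T_b) = 48.0·(20.2 − T_b)
T_b = (118.9·11.2 − 48.0·20.2) / (118.9 − 48.0) = 362.08 / 70.9 = 5.107 °C ≈ 5.1 °C.

5.1 °C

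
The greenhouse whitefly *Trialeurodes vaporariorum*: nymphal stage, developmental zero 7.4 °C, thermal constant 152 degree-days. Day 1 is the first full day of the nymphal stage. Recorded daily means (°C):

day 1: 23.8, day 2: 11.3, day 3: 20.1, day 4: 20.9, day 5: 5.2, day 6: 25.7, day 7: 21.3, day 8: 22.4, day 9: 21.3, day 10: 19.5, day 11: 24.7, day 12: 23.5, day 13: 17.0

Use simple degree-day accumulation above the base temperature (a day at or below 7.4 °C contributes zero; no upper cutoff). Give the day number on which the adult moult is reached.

Daily DD above 7.4 °C: 16.4, 3.9, 12.7, 13.5, 0.0, 18.3, 13.9, 15.0, 13.9, 12.1, 17.3, 16.1, 9.6.
Cumulative: 16.4, 20.3, 33.0, 46.5, 46.5, 64.8, 78.7, 93.7, 107.6, 119.7, 137.0, 153.1, 162.7.
The total first reaches 152 DD on day 12.

day 12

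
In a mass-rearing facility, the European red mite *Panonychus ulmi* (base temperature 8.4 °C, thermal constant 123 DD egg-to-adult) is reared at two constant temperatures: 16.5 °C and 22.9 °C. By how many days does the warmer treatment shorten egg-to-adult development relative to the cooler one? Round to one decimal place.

6.7 days

At 16.5 °C: 123 / (16.5 − 8.4) = 123 / 8.1 = 15.185 d.
At 22.9 °C: 123 / (22.9 − 8.4) = 123 / 14.5 = 8.483 d.
Difference = |15.185 − 8.483| = 6.702 ≈ 6.7 days.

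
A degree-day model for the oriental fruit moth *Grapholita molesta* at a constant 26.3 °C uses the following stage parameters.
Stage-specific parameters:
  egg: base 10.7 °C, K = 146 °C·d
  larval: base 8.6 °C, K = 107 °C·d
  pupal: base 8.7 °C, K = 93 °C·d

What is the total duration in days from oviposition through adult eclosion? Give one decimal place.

20.7 days

egg: 146 / (26.3 − 10.7) = 146 / 15.6 = 9.359 d.
larval: 107 / (26.3 − 8.6) = 107 / 17.7 = 6.045 d.
pupal: 93 / (26.3 − 8.7) = 93 / 17.6 = 5.284 d.
Sum = 20.688 ≈ 20.7 days.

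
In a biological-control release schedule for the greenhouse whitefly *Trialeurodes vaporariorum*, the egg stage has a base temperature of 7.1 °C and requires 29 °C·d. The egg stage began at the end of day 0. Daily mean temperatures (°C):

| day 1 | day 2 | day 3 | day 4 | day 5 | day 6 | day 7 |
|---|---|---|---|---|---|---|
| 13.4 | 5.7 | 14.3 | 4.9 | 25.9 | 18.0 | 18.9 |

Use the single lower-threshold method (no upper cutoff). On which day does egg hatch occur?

Daily DD above 7.1 °C: 6.3, 0.0, 7.2, 0.0, 18.8, 10.9, 11.8.
Cumulative: 6.3, 6.3, 13.5, 13.5, 32.3, 43.2, 55.0.
The total first reaches 29 DD on day 5.

day 5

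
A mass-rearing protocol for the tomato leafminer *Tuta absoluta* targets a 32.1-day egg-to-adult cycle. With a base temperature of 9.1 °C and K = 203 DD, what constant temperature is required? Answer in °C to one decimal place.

15.4 °C

Required daily accumulation = 203 / 32.1 = 6.324 DD/day.
T = T_base + 6.324 = 9.1 + 6.324 = 15.424 ≈ 15.4 °C.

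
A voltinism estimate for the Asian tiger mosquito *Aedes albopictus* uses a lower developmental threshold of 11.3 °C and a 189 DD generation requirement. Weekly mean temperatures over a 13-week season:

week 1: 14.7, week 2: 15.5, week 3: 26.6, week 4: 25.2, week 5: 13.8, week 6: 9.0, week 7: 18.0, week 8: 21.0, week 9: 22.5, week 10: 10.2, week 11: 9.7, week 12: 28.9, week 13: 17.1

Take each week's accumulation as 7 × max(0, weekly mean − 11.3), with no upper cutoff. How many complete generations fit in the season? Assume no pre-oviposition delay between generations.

3 generations

Weekly DD (7 × max(0, T̄ − 11.3)): 23.8, 29.4, 107.1, 97.3, 17.5, 0.0, 46.9, 67.9, 78.4, 0.0, 0.0, 123.2, 40.6.
Season total = 632.1 DD.
Complete generations = ⌊632.1 / 189⌋ = 3.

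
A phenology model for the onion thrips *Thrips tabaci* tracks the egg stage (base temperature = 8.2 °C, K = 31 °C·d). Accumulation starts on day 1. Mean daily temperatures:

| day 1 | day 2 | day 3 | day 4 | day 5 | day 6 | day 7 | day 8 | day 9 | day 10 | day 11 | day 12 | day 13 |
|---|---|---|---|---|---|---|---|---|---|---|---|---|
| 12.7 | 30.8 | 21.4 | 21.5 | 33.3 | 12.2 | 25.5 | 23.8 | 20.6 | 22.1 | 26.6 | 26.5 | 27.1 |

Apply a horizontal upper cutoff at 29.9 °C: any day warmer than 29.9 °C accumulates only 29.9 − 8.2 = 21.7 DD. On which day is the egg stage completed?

day 3

Daily DD above 8.2 °C (capped at 21.7): 4.5, 21.7, 13.2, 13.3, 21.7, 4.0, 17.3, 15.6, 12.4, 13.9, 18.4, 18.3, 18.9.
Cumulative: 4.5, 26.2, 39.4, 52.7, 74.4, 78.4, 95.7, 111.3, 123.7, 137.6, 156.0, 174.3, 193.2.
The total first reaches 31 DD on day 3.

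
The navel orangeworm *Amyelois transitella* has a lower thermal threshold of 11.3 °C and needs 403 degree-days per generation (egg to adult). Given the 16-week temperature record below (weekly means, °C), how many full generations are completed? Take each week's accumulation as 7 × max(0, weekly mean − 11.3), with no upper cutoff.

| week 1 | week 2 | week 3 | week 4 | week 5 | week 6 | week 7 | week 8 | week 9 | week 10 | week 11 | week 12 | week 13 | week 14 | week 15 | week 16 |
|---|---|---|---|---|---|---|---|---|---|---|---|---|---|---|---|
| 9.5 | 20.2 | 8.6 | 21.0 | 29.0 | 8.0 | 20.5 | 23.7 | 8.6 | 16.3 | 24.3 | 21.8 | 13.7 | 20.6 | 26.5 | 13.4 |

Weekly DD (7 × max(0, T̄ − 11.3)): 0.0, 62.3, 0.0, 67.9, 123.9, 0.0, 64.4, 86.8, 0.0, 35.0, 91.0, 73.5, 16.8, 65.1, 106.4, 14.7.
Season total = 807.8 DD.
Complete generations = ⌊807.8 / 403⌋ = 2.

2 generations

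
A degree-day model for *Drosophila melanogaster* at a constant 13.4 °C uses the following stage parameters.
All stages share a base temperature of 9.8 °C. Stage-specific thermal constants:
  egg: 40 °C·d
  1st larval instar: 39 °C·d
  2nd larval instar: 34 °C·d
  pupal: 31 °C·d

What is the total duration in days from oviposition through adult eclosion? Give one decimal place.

40.0 days

Daily accumulation at 13.4 °C = 13.4 − 9.8 = 3.6 DD/day.
Total K = 40 + 39 + 34 + 31 = 144 DD.
Total duration = 144 / 3.6 = 40.000 ≈ 40.0 days.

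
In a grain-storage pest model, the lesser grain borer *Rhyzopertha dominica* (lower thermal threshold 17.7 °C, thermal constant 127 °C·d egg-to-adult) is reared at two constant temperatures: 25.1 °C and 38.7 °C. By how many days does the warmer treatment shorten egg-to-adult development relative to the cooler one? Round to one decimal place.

At 25.1 °C: 127 / (25.1 − 17.7) = 127 / 7.4 = 17.162 d.
At 38.7 °C: 127 / (38.7 − 17.7) = 127 / 21.0 = 6.048 d.
Difference = |17.162 − 6.048| = 11.115 ≈ 11.1 days.

11.1 days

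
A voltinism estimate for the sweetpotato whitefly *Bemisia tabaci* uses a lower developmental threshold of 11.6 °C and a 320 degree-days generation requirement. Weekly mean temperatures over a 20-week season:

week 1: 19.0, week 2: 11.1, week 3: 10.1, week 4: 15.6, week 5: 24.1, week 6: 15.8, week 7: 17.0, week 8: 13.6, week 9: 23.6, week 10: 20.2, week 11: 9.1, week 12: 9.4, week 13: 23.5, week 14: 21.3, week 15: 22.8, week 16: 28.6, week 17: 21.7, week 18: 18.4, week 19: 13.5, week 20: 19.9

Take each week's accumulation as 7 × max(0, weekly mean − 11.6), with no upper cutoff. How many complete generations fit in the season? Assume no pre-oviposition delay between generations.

Weekly DD (7 × max(0, T̄ − 11.6)): 51.8, 0.0, 0.0, 28.0, 87.5, 29.4, 37.8, 14.0, 84.0, 60.2, 0.0, 0.0, 83.3, 67.9, 78.4, 119.0, 70.7, 47.6, 13.3, 58.1.
Season total = 931.0 DD.
Complete generations = ⌊931.0 / 320⌋ = 2.

2 generations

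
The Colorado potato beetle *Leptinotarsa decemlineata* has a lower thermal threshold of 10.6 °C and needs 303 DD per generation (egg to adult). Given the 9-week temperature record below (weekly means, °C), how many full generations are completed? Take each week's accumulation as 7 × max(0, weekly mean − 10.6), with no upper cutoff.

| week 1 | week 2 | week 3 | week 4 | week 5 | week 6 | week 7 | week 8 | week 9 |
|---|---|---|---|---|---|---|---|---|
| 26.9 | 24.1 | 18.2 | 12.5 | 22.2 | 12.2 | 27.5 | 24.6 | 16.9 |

Weekly DD (7 × max(0, T̄ − 10.6)): 114.1, 94.5, 53.2, 13.3, 81.2, 11.2, 118.3, 98.0, 44.1.
Season total = 627.9 DD.
Complete generations = ⌊627.9 / 303⌋ = 2.

2 generations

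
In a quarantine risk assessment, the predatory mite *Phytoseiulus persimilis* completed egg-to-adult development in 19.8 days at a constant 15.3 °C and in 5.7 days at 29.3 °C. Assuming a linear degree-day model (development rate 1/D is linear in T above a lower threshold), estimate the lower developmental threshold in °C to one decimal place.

Equal thermal constants: D₁(T₁ − T_b) = D₂(T₂ − T_b).
19.8·(15.3 − T_b) = 5.7·(29.3 − T_b)
T_b = (19.8·15.3 − 5.7·29.3) / (19.8 − 5.7) = 135.93 / 14.1 = 9.640 °C ≈ 9.6 °C.

9.6 °C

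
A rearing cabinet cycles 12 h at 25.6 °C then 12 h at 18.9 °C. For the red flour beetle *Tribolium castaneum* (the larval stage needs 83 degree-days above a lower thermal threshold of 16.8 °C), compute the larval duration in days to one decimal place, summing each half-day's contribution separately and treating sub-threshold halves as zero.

15.2 days

Day half: max(0, 25.6 − 16.8) × 0.5 = 8.8 × 0.5 = 4.40 DD.
Night half: max(0, 18.9 − 16.8) × 0.5 = 2.1 × 0.5 = 1.05 DD.
Per 24 h: 5.45 DD/day.
Duration = 83 / 5.45 = 15.229 ≈ 15.2 days.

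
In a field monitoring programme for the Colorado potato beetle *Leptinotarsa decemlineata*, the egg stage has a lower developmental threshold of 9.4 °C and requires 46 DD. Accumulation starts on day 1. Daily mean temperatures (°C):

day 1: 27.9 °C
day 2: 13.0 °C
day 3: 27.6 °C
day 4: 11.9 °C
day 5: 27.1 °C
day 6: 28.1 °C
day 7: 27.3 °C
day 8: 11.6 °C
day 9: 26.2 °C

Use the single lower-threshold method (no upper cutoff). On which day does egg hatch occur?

Daily DD above 9.4 °C: 18.5, 3.6, 18.2, 2.5, 17.7, 18.7, 17.9, 2.2, 16.8.
Cumulative: 18.5, 22.1, 40.3, 42.8, 60.5, 79.2, 97.1, 99.3, 116.1.
The total first reaches 46 DD on day 5.

day 5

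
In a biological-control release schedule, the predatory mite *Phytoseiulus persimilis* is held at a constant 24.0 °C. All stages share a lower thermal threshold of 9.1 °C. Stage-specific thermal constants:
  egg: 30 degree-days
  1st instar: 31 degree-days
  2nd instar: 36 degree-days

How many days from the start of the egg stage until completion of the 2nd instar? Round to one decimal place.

6.5 days

Daily accumulation at 24.0 °C = 24.0 − 9.1 = 14.9 DD/day.
Total K = 30 + 31 + 36 = 97 DD.
Total duration = 97 / 14.9 = 6.510 ≈ 6.5 days.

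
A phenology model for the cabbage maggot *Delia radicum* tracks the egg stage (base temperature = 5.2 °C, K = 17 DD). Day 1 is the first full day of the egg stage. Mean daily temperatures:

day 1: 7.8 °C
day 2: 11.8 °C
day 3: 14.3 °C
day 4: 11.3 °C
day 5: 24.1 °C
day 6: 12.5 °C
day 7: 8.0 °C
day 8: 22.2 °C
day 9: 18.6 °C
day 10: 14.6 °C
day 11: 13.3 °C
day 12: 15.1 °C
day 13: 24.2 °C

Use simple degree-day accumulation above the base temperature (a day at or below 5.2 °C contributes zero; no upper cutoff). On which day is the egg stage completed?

day 3

Daily DD above 5.2 °C: 2.6, 6.6, 9.1, 6.1, 18.9, 7.3, 2.8, 17.0, 13.4, 9.4, 8.1, 9.9, 19.0.
Cumulative: 2.6, 9.2, 18.3, 24.4, 43.3, 50.6, 53.4, 70.4, 83.8, 93.2, 101.3, 111.2, 130.2.
The total first reaches 17 DD on day 3.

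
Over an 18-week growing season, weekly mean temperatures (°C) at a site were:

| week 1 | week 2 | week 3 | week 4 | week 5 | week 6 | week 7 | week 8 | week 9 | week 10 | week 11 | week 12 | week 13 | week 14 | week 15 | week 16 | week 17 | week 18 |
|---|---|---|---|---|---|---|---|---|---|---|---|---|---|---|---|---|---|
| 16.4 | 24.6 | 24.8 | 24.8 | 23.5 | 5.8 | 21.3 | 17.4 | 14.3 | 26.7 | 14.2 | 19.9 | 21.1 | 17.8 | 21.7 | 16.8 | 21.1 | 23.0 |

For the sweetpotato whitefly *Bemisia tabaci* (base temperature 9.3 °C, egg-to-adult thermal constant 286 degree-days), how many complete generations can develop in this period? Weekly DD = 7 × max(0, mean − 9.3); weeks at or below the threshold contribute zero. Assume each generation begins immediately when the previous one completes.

4 generations

Weekly DD (7 × max(0, T̄ − 9.3)): 49.7, 107.1, 108.5, 108.5, 99.4, 0.0, 84.0, 56.7, 35.0, 121.8, 34.3, 74.2, 82.6, 59.5, 86.8, 52.5, 82.6, 95.9.
Season total = 1339.1 DD.
Complete generations = ⌊1339.1 / 286⌋ = 4.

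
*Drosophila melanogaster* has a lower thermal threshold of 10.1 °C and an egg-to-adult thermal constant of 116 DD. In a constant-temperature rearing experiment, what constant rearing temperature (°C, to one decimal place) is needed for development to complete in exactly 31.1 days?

13.8 °C

Required daily accumulation = 116 / 31.1 = 3.730 DD/day.
T = T_base + 3.730 = 10.1 + 3.730 = 13.830 ≈ 13.8 °C.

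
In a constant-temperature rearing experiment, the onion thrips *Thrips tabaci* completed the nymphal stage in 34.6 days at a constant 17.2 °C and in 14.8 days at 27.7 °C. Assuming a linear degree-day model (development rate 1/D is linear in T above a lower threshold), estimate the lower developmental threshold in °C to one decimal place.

Under the model K = D·(T − T_b), so D₁·(T₁ − T_b) = D₂·(T₂ − T_b).
34.6·(17.2 − T_b) = 14.8·(27.7 − T_b)
T_b = (34.6·17.2 − 14.8·27.7) / (34.6 − 14.8) = 185.16 / 19.8 = 9.352 °C ≈ 9.4 °C.

9.4 °C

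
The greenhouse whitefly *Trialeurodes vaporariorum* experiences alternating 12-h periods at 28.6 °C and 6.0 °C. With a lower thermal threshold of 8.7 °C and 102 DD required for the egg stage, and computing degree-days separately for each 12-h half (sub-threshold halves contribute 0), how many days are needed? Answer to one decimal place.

Day half: max(0, 28.6 − 8.7) × 0.5 = 19.9 × 0.5 = 9.95 DD.
Night half: max(0, 6.0 − 8.7) × 0.5 = 0.0 × 0.5 = 0.00 DD.
Per 24 h: 9.95 DD/day.
Duration = 102 / 9.95 = 10.251 ≈ 10.3 days.

10.3 days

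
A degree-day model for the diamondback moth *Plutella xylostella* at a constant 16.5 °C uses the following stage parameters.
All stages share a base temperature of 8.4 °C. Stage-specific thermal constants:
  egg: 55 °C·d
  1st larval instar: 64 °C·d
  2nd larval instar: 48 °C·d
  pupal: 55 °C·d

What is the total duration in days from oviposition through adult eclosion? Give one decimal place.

Daily accumulation at 16.5 °C = 16.5 − 8.4 = 8.1 DD/day.
Total K = 55 + 64 + 48 + 55 = 222 DD.
Total duration = 222 / 8.1 = 27.407 ≈ 27.4 days.

27.4 days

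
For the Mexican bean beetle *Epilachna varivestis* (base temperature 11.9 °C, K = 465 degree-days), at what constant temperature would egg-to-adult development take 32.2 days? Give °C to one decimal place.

26.3 °C

Required daily accumulation = 465 / 32.2 = 14.441 DD/day.
T = T_base + 14.441 = 11.9 + 14.441 = 26.341 ≈ 26.3 °C.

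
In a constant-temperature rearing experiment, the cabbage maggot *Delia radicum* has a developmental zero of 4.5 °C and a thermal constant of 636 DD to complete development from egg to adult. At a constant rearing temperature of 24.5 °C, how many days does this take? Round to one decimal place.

Daily accumulation = 24.5 − 4.5 = 20.0 DD/day.
Duration = 636 / 20.0 = 31.800 ≈ 31.8 days.

31.8 days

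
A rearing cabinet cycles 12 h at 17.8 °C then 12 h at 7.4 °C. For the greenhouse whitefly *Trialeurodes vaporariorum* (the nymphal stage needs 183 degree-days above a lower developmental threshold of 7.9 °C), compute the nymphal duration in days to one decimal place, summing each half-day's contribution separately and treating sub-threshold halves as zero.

Day half: max(0, 17.8 − 7.9) × 0.5 = 9.9 × 0.5 = 4.95 DD.
Night half: max(0, 7.4 − 7.9) × 0.5 = 0.0 × 0.5 = 0.00 DD.
Per 24 h: 4.95 DD/day.
Duration = 183 / 4.95 = 36.970 ≈ 37.0 days.

37.0 days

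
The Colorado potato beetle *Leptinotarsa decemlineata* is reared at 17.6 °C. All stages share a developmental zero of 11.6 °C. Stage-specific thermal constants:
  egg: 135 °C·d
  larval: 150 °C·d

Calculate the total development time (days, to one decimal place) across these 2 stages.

47.5 days

Daily accumulation at 17.6 °C = 17.6 − 11.6 = 6.0 DD/day.
Total K = 135 + 150 = 285 DD.
Total duration = 285 / 6.0 = 47.500 ≈ 47.5 days.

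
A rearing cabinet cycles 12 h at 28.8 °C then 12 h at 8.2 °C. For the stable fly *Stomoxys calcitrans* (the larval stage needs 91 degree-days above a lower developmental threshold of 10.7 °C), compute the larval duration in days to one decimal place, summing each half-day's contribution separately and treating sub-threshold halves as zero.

Day half: max(0, 28.8 − 10.7) × 0.5 = 18.1 × 0.5 = 9.05 DD.
Night half: max(0, 8.2 − 10.7) × 0.5 = 0.0 × 0.5 = 0.00 DD.
Per 24 h: 9.05 DD/day.
Duration = 91 / 9.05 = 10.055 ≈ 10.1 days.

10.1 days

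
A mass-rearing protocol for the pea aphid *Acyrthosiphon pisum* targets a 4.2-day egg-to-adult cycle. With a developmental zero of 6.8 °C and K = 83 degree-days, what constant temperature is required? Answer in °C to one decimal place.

Required daily accumulation = 83 / 4.2 = 19.762 DD/day.
T = T_base + 19.762 = 6.8 + 19.762 = 26.562 ≈ 26.6 °C.

26.6 °C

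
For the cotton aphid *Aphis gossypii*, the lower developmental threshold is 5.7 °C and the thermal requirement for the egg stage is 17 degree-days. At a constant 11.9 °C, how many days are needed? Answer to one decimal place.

2.7 days

Daily accumulation = 11.9 − 5.7 = 6.2 DD/day.
Duration = 17 / 6.2 = 2.742 ≈ 2.7 days.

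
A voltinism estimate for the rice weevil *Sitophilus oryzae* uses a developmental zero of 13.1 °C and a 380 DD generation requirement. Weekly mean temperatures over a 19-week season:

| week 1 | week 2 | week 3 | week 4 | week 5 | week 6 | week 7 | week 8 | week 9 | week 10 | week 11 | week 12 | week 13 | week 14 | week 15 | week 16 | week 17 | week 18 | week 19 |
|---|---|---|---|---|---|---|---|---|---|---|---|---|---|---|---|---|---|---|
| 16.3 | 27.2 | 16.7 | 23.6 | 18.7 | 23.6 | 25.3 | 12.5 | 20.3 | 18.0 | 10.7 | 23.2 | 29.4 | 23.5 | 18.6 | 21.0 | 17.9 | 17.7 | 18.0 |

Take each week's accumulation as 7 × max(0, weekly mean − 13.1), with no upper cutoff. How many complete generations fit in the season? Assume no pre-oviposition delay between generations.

Weekly DD (7 × max(0, T̄ − 13.1)): 22.4, 98.7, 25.2, 73.5, 39.2, 73.5, 85.4, 0.0, 50.4, 34.3, 0.0, 70.7, 114.1, 72.8, 38.5, 55.3, 33.6, 32.2, 34.3.
Season total = 954.1 DD.
Complete generations = ⌊954.1 / 380⌋ = 2.

2 generations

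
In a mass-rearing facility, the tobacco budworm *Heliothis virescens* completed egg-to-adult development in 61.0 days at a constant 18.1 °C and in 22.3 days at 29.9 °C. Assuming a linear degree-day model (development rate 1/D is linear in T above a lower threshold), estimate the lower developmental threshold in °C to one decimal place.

11.3 °C

Equal thermal constants: D₁(T₁ − T_b) = D₂(T₂ − T_b).
61.0·(18.1 − T_b) = 22.3·(29.9 − T_b)
T_b = (61.0·18.1 − 22.3·29.9) / (61.0 − 22.3) = 437.33 / 38.7 = 11.301 °C ≈ 11.3 °C.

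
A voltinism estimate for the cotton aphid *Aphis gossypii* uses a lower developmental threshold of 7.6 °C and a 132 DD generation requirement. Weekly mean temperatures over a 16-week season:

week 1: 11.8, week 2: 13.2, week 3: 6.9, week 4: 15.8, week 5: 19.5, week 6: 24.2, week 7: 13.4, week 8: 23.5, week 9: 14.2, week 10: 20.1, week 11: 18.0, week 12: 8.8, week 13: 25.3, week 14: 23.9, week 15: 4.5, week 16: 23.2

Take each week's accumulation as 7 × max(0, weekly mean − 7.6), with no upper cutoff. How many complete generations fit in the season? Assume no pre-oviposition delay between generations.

7 generations

Weekly DD (7 × max(0, T̄ − 7.6)): 29.4, 39.2, 0.0, 57.4, 83.3, 116.2, 40.6, 111.3, 46.2, 87.5, 72.8, 8.4, 123.9, 114.1, 0.0, 109.2.
Season total = 1039.5 DD.
Complete generations = ⌊1039.5 / 132⌋ = 7.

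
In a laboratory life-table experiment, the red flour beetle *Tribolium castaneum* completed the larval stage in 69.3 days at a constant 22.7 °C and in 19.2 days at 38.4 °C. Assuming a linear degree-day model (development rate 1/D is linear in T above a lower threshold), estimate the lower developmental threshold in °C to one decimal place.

16.7 °C

Under the model K = D·(T − T_b), so D₁·(T₁ − T_b) = D₂·(T₂ − T_b).
69.3·(22.7 − T_b) = 19.2·(38.4 − T_b)
T_b = (69.3·22.7 − 19.2·38.4) / (69.3 − 19.2) = 835.83 / 50.1 = 16.683 °C ≈ 16.7 °C.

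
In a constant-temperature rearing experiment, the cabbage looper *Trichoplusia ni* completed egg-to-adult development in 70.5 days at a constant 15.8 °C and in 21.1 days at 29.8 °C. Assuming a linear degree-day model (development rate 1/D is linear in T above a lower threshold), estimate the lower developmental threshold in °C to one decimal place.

Linear rate model ⇒ the product D·(T − T_b) is constant across temperatures.
70.5·(15.8 − T_b) = 21.1·(29.8 − T_b)
T_b = (70.5·15.8 − 21.1·29.8) / (70.5 − 21.1) = 485.12 / 49.4 = 9.820 °C ≈ 9.8 °C.

9.8 °C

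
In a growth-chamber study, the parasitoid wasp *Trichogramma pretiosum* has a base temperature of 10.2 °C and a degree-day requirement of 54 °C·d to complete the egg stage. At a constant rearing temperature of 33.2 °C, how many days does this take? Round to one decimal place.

Daily accumulation = 33.2 − 10.2 = 23.0 DD/day.
Duration = 54 / 23.0 = 2.348 ≈ 2.3 days.

2.3 days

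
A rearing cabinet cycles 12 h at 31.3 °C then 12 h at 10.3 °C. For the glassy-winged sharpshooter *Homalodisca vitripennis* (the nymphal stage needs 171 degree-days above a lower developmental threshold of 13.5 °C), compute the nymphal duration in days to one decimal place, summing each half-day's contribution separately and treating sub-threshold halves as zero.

19.2 days

Day half: max(0, 31.3 − 13.5) × 0.5 = 17.8 × 0.5 = 8.90 DD.
Night half: max(0, 10.3 − 13.5) × 0.5 = 0.0 × 0.5 = 0.00 DD.
Per 24 h: 8.90 DD/day.
Duration = 171 / 8.90 = 19.213 ≈ 19.2 days.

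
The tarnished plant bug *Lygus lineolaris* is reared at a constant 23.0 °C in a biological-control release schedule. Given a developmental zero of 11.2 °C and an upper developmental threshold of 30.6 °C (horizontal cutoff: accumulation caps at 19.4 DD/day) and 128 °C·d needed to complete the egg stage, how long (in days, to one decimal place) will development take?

Daily accumulation = 23.0 − 11.2 = 11.8 DD/day.
Duration = 128 / 11.8 = 10.847 ≈ 10.8 days.

10.8 days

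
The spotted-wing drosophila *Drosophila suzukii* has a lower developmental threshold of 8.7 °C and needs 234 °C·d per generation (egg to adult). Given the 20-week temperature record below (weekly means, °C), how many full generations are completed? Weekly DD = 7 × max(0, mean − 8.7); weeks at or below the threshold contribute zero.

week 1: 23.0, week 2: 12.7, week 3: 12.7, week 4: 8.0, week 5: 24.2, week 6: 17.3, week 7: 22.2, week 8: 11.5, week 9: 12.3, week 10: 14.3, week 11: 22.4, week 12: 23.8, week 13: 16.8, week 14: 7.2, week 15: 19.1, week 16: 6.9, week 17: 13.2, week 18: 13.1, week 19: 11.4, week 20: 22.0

Weekly DD (7 × max(0, T̄ − 8.7)): 100.1, 28.0, 28.0, 0.0, 108.5, 60.2, 94.5, 19.6, 25.2, 39.2, 95.9, 105.7, 56.7, 0.0, 72.8, 0.0, 31.5, 30.8, 18.9, 93.1.
Season total = 1008.7 DD.
Complete generations = ⌊1008.7 / 234⌋ = 4.

4 generations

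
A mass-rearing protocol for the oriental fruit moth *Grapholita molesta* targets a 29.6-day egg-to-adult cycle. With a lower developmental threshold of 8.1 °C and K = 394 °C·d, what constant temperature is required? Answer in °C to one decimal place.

Required daily accumulation = 394 / 29.6 = 13.311 DD/day.
T = T_base + 13.311 = 8.1 + 13.311 = 21.411 ≈ 21.4 °C.

21.4 °C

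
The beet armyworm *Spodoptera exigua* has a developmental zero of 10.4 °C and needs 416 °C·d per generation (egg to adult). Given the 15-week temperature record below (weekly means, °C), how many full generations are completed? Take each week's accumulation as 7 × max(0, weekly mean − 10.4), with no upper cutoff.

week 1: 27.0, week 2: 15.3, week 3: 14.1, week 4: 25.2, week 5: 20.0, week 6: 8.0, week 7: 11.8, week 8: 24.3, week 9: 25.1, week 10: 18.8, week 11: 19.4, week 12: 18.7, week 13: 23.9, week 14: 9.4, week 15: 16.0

Weekly DD (7 × max(0, T̄ − 10.4)): 116.2, 34.3, 25.9, 103.6, 67.2, 0.0, 9.8, 97.3, 102.9, 58.8, 63.0, 58.1, 94.5, 0.0, 39.2.
Season total = 870.8 DD.
Complete generations = ⌊870.8 / 416⌋ = 2.

2 generations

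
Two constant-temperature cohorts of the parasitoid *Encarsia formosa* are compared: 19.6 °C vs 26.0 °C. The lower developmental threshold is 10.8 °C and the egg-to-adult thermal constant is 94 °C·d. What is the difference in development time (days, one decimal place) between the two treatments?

At 19.6 °C: 94 / (19.6 − 10.8) = 94 / 8.8 = 10.682 d.
At 26.0 °C: 94 / (26.0 − 10.8) = 94 / 15.2 = 6.184 d.
Difference = |10.682 − 6.184| = 4.498 ≈ 4.5 days.

4.5 days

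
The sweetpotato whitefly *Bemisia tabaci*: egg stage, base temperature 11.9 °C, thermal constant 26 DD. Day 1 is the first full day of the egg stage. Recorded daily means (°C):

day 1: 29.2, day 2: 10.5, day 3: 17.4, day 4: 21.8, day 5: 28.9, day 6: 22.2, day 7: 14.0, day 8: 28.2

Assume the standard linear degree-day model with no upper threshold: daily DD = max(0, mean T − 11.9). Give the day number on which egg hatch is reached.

day 4

Daily DD above 11.9 °C: 17.3, 0.0, 5.5, 9.9, 17.0, 10.3, 2.1, 16.3.
Cumulative: 17.3, 17.3, 22.8, 32.7, 49.7, 60.0, 62.1, 78.4.
The total first reaches 26 DD on day 4.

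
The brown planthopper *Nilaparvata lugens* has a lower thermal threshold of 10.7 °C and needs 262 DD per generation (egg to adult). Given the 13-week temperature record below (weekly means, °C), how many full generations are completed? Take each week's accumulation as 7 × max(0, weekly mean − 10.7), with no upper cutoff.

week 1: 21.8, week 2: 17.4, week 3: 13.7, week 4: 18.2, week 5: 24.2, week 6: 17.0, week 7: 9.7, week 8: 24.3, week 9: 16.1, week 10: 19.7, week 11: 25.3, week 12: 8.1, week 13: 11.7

Weekly DD (7 × max(0, T̄ − 10.7)): 77.7, 46.9, 21.0, 52.5, 94.5, 44.1, 0.0, 95.2, 37.8, 63.0, 102.2, 0.0, 7.0.
Season total = 641.9 DD.
Complete generations = ⌊641.9 / 262⌋ = 2.

2 generations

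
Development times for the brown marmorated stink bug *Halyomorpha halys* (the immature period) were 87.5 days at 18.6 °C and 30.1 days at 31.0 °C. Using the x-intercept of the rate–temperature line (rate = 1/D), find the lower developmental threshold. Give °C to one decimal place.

12.1 °C

Under the model K = D·(T − T_b), so D₁·(T₁ − T_b) = D₂·(T₂ − T_b).
87.5·(18.6 − T_b) = 30.1·(31.0 − T_b)
T_b = (87.5·18.6 − 30.1·31.0) / (87.5 − 30.1) = 694.40 / 57.4 = 12.098 °C ≈ 12.1 °C.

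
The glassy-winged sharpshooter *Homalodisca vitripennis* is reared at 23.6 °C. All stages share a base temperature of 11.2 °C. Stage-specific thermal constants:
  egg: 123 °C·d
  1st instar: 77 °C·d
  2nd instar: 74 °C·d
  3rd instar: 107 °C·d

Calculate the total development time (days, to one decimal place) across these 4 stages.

30.7 days

Daily accumulation at 23.6 °C = 23.6 − 11.2 = 12.4 DD/day.
Total K = 123 + 77 + 74 + 107 = 381 DD.
Total duration = 381 / 12.4 = 30.726 ≈ 30.7 days.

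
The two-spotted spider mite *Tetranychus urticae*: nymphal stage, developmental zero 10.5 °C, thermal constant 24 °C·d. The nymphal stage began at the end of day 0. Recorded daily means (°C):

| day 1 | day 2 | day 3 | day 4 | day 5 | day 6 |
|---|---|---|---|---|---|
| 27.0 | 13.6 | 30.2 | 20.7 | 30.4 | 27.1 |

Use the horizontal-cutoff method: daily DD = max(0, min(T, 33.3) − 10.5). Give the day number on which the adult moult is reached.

day 3

Daily DD above 10.5 °C (capped at 22.8): 16.5, 3.1, 19.7, 10.2, 19.9, 16.6.
Cumulative: 16.5, 19.6, 39.3, 49.5, 69.4, 86.0.
The total first reaches 24 DD on day 3.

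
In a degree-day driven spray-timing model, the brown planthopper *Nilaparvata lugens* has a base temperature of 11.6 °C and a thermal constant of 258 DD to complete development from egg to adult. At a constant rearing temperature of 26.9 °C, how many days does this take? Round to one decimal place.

Daily accumulation = 26.9 − 11.6 = 15.3 DD/day.
Duration = 258 / 15.3 = 16.863 ≈ 16.9 days.

16.9 days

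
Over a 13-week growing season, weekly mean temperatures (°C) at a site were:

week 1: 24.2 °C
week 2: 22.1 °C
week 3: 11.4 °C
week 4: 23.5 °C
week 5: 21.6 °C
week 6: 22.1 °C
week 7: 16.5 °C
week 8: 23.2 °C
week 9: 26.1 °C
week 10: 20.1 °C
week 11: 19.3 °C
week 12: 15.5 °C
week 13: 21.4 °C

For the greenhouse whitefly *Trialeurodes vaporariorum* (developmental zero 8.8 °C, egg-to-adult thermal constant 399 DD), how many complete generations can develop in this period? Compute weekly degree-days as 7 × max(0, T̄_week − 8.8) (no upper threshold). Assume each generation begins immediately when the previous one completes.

Weekly DD (7 × max(0, T̄ − 8.8)): 107.8, 93.1, 18.2, 102.9, 89.6, 93.1, 53.9, 100.8, 121.1, 79.1, 73.5, 46.9, 88.2.
Season total = 1068.2 DD.
Complete generations = ⌊1068.2 / 399⌋ = 2.

2 generations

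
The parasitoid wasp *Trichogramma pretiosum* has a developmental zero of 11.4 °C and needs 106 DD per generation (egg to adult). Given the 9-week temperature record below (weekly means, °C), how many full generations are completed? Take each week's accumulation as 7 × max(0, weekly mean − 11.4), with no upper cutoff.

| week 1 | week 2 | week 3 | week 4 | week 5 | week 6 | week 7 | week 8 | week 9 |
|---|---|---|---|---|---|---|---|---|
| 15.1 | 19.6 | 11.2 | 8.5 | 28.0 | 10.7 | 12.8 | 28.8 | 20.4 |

3 generations

Weekly DD (7 × max(0, T̄ − 11.4)): 25.9, 57.4, 0.0, 0.0, 116.2, 0.0, 9.8, 121.8, 63.0.
Season total = 394.1 DD.
Complete generations = ⌊394.1 / 106⌋ = 3.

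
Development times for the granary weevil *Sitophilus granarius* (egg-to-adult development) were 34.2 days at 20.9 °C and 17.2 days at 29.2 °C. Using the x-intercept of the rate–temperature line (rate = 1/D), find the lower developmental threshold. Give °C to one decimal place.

12.5 °C

Equal thermal constants: D₁(T₁ − T_b) = D₂(T₂ − T_b).
34.2·(20.9 − T_b) = 17.2·(29.2 − T_b)
T_b = (34.2·20.9 − 17.2·29.2) / (34.2 − 17.2) = 212.54 / 17.0 = 12.502 °C ≈ 12.5 °C.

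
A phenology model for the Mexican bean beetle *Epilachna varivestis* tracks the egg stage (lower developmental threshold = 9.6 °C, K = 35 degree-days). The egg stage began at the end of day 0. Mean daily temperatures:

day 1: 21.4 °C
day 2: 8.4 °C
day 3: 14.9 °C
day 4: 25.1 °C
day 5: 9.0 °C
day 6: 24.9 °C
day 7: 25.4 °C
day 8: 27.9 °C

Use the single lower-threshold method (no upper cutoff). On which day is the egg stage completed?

Daily DD above 9.6 °C: 11.8, 0.0, 5.3, 15.5, 0.0, 15.3, 15.8, 18.3.
Cumulative: 11.8, 11.8, 17.1, 32.6, 32.6, 47.9, 63.7, 82.0.
The total first reaches 35 DD on day 6.

day 6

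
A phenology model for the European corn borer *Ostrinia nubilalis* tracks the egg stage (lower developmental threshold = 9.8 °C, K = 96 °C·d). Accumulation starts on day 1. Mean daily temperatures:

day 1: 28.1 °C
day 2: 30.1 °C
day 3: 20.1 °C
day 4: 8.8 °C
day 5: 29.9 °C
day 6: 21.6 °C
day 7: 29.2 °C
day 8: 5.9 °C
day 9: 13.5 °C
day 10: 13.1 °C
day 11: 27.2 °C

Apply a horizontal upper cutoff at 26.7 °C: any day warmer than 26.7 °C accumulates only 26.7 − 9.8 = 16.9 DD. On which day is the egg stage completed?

Daily DD above 9.8 °C (capped at 16.9): 16.9, 16.9, 10.3, 0.0, 16.9, 11.8, 16.9, 0.0, 3.7, 3.3, 16.9.
Cumulative: 16.9, 33.8, 44.1, 44.1, 61.0, 72.8, 89.7, 89.7, 93.4, 96.7, 113.6.
The total first reaches 96 DD on day 10.

day 10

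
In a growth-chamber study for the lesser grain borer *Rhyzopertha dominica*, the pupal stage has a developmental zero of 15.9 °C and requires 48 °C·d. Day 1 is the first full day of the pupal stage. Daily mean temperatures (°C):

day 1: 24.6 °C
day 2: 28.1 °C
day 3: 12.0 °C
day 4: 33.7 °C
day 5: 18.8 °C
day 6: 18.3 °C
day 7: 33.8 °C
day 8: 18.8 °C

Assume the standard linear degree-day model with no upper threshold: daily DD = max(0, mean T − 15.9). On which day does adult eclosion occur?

day 7

Daily DD above 15.9 °C: 8.7, 12.2, 0.0, 17.8, 2.9, 2.4, 17.9, 2.9.
Cumulative: 8.7, 20.9, 20.9, 38.7, 41.6, 44.0, 61.9, 64.8.
The total first reaches 48 DD on day 7.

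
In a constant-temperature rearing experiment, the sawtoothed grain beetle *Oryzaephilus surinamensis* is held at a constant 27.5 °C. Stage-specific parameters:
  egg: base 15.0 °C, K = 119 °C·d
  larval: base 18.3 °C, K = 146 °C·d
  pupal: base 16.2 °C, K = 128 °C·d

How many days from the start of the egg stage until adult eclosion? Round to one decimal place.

egg: 119 / (27.5 − 15.0) = 119 / 12.5 = 9.520 d.
larval: 146 / (27.5 − 18.3) = 146 / 9.2 = 15.870 d.
pupal: 128 / (27.5 − 16.2) = 128 / 11.3 = 11.327 d.
Sum = 36.717 ≈ 36.7 days.

36.7 days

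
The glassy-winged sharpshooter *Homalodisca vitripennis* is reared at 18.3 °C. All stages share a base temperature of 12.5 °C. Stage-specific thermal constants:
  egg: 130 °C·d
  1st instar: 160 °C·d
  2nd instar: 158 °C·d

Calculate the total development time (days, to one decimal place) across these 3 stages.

77.2 days

Daily accumulation at 18.3 °C = 18.3 − 12.5 = 5.8 DD/day.
Total K = 130 + 160 + 158 = 448 DD.
Total duration = 448 / 5.8 = 77.241 ≈ 77.2 days.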